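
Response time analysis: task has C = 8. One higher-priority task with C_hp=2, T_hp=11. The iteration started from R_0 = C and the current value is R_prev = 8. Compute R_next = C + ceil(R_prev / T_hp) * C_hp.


R_next = C + ceil(R_prev / T_hp) * C_hp
ceil(8 / 11) = ceil(0.7273) = 1
Interference = 1 * 2 = 2
R_next = 8 + 2 = 10

10


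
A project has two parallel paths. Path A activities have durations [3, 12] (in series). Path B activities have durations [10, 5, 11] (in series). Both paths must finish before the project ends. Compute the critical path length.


Path A total = 3 + 12 = 15
Path B total = 10 + 5 + 11 = 26
Critical path = longest path = max(15, 26) = 26

26


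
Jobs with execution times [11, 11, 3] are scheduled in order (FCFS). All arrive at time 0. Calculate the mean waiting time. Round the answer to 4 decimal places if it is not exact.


FCFS order (as given): [11, 11, 3]
Waiting times:
  Job 1: wait = 0
  Job 2: wait = 11
  Job 3: wait = 22
Sum of waiting times = 33
Average waiting time = 33/3 = 11.0

11.0


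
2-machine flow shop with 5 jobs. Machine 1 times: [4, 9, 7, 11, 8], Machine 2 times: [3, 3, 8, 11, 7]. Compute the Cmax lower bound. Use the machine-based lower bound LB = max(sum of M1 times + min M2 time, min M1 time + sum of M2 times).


LB1 = sum(M1 times) + min(M2 times) = 39 + 3 = 42
LB2 = min(M1 times) + sum(M2 times) = 4 + 32 = 36
Lower bound = max(LB1, LB2) = max(42, 36) = 42

42


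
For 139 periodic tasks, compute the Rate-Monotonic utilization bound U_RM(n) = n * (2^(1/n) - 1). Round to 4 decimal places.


Compute 2^(1/139) = 1.0049991245
Subtract 1: 1.0049991245 - 1 = 0.0049991245
Multiply by n: 139 * 0.0049991245 = 0.6948783055
Round to 4 dp: 0.6949

0.6949


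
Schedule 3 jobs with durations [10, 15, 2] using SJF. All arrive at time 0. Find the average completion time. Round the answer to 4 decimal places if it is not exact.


SJF order (ascending): [2, 10, 15]
Completion times:
  Job 1: burst=2, C=2
  Job 2: burst=10, C=12
  Job 3: burst=15, C=27
Average completion = 41/3 = 13.6667

13.6667


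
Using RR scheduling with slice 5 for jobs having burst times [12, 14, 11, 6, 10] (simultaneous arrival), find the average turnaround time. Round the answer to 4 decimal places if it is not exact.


Time quantum = 5
Execution trace:
  J1 runs 5 units, time = 5
  J2 runs 5 units, time = 10
  J3 runs 5 units, time = 15
  J4 runs 5 units, time = 20
  J5 runs 5 units, time = 25
  J1 runs 5 units, time = 30
  J2 runs 5 units, time = 35
  J3 runs 5 units, time = 40
  J4 runs 1 units, time = 41
  J5 runs 5 units, time = 46
  J1 runs 2 units, time = 48
  J2 runs 4 units, time = 52
  J3 runs 1 units, time = 53
Finish times: [48, 52, 53, 41, 46]
Average turnaround = 240/5 = 48.0

48.0


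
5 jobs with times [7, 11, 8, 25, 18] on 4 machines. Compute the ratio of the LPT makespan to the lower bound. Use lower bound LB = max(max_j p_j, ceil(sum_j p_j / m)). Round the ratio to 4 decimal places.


LPT order: [25, 18, 11, 8, 7]
Machine loads after assignment: [25, 18, 11, 15]
LPT makespan = 25
Lower bound = max(max_job, ceil(total/4)) = max(25, 18) = 25
Ratio = 25 / 25 = 1.0

1.0


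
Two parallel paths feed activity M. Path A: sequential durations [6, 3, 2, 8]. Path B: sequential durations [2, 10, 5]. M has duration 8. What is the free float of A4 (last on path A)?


ES(A4) = sum of predecessors on chain A = 11
EF(A4) = ES + duration = 11 + 8 = 19
Successor of A4 is M. ES(M) = max(sum(A), sum(B)) = max(19, 17) = 19
Free float = ES(successor) - EF(current) = 19 - 19 = 0

0


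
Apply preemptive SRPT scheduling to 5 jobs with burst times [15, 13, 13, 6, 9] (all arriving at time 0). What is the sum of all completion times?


Since all jobs arrive at t=0, SRPT equals SPT ordering.
SPT order: [6, 9, 13, 13, 15]
Completion times:
  Job 1: p=6, C=6
  Job 2: p=9, C=15
  Job 3: p=13, C=28
  Job 4: p=13, C=41
  Job 5: p=15, C=56
Total completion time = 6 + 15 + 28 + 41 + 56 = 146

146


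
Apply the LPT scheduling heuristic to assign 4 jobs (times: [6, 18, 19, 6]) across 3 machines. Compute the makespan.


Sort jobs in decreasing order (LPT): [19, 18, 6, 6]
Assign each job to the least loaded machine:
  Machine 1: jobs [19], load = 19
  Machine 2: jobs [18], load = 18
  Machine 3: jobs [6, 6], load = 12
Makespan = max load = 19

19


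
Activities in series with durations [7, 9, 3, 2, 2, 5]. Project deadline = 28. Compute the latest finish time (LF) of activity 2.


LF(activity 2) = deadline - sum of successor durations
Successors: activities 3 through 6 with durations [3, 2, 2, 5]
Sum of successor durations = 12
LF = 28 - 12 = 16

16


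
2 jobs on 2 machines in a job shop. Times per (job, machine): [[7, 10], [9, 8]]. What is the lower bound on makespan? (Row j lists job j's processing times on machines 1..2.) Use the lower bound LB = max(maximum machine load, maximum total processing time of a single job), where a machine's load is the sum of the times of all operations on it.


Machine loads:
  Machine 1: 7 + 9 = 16
  Machine 2: 10 + 8 = 18
Max machine load = 18
Job totals:
  Job 1: 17
  Job 2: 17
Max job total = 17
Lower bound = max(18, 17) = 18

18


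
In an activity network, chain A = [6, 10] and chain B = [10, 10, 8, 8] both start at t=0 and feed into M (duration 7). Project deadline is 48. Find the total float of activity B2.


Forward pass: ES(B2) = sum of predecessors on chain B = 10
EF = ES + duration = 10 + 10 = 20
Backward pass: LF(M) = deadline = 48; LS(M) = 48 - 7 = 41
LF(B2) = LS(M) - sum(successors on chain B) = 41 - 16 = 25
LS = LF - duration = 25 - 10 = 15
Total float = LS - ES = 15 - 10 = 5

5


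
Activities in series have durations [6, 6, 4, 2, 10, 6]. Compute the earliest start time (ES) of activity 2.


Activity 2 starts after activities 1 through 1 complete.
Predecessor durations: [6]
ES = 6 = 6

6


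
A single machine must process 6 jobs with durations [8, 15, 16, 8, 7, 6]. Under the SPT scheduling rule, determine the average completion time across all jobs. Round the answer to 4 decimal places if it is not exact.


Sort jobs by processing time (SPT order): [6, 7, 8, 8, 15, 16]
Compute completion times sequentially:
  Job 1: processing = 6, completes at 6
  Job 2: processing = 7, completes at 13
  Job 3: processing = 8, completes at 21
  Job 4: processing = 8, completes at 29
  Job 5: processing = 15, completes at 44
  Job 6: processing = 16, completes at 60
Sum of completion times = 173
Average completion time = 173/6 = 28.8333

28.8333


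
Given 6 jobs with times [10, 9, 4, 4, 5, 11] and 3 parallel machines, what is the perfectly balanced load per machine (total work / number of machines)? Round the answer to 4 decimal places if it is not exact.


Total processing time = 10 + 9 + 4 + 4 + 5 + 11 = 43
Number of machines = 3
Ideal balanced load = 43 / 3 = 14.3333

14.3333


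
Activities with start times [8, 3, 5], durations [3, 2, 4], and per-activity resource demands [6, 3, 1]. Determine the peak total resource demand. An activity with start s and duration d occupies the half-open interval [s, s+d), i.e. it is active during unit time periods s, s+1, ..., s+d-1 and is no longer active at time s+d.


Each activity i is active on [start_i, start_i + duration_i).
Compute total resource usage per time slot:
  t=0: active resources = [], total = 0
  t=1: active resources = [], total = 0
  t=2: active resources = [], total = 0
  t=3: active resources = [3], total = 3
  t=4: active resources = [3], total = 3
  t=5: active resources = [1], total = 1
  t=6: active resources = [1], total = 1
  t=7: active resources = [1], total = 1
  t=8: active resources = [6, 1], total = 7
  t=9: active resources = [6], total = 6
  t=10: active resources = [6], total = 6
Peak resource demand = 7

7


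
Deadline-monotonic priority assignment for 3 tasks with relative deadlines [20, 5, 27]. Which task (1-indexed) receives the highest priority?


Sort tasks by relative deadline (ascending):
  Task 2: deadline = 5
  Task 1: deadline = 20
  Task 3: deadline = 27
Priority order (highest first): [2, 1, 3]
Highest priority task = 2

2


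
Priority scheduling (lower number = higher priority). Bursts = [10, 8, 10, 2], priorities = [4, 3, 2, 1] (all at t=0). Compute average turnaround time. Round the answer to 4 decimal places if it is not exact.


Sort by priority (ascending = highest first):
Order: [(1, 2), (2, 10), (3, 8), (4, 10)]
Completion times:
  Priority 1, burst=2, C=2
  Priority 2, burst=10, C=12
  Priority 3, burst=8, C=20
  Priority 4, burst=10, C=30
Average turnaround = 64/4 = 16.0

16.0


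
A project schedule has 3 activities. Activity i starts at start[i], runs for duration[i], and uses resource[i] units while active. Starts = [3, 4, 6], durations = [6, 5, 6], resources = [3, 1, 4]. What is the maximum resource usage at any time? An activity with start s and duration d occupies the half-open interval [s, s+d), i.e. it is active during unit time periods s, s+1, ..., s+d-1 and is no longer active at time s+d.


Each activity i is active on [start_i, start_i + duration_i).
Compute total resource usage per time slot:
  t=0: active resources = [], total = 0
  t=1: active resources = [], total = 0
  t=2: active resources = [], total = 0
  t=3: active resources = [3], total = 3
  t=4: active resources = [3, 1], total = 4
  t=5: active resources = [3, 1], total = 4
  t=6: active resources = [3, 1, 4], total = 8
  t=7: active resources = [3, 1, 4], total = 8
  t=8: active resources = [3, 1, 4], total = 8
  t=9: active resources = [4], total = 4
  t=10: active resources = [4], total = 4
  t=11: active resources = [4], total = 4
Peak resource demand = 8

8


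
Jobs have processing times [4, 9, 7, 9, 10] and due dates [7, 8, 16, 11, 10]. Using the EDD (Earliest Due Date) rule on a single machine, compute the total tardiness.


Sort by due date (EDD order): [(4, 7), (9, 8), (10, 10), (9, 11), (7, 16)]
Compute completion times and tardiness:
  Job 1: p=4, d=7, C=4, tardiness=max(0,4-7)=0
  Job 2: p=9, d=8, C=13, tardiness=max(0,13-8)=5
  Job 3: p=10, d=10, C=23, tardiness=max(0,23-10)=13
  Job 4: p=9, d=11, C=32, tardiness=max(0,32-11)=21
  Job 5: p=7, d=16, C=39, tardiness=max(0,39-16)=23
Total tardiness = 62

62


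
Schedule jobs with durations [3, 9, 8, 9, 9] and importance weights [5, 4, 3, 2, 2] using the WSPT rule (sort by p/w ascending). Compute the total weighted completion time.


Compute p/w ratios and sort ascending (WSPT): [(3, 5), (9, 4), (8, 3), (9, 2), (9, 2)]
Compute weighted completion times:
  Job (p=3,w=5): C=3, w*C=5*3=15
  Job (p=9,w=4): C=12, w*C=4*12=48
  Job (p=8,w=3): C=20, w*C=3*20=60
  Job (p=9,w=2): C=29, w*C=2*29=58
  Job (p=9,w=2): C=38, w*C=2*38=76
Total weighted completion time = 257

257


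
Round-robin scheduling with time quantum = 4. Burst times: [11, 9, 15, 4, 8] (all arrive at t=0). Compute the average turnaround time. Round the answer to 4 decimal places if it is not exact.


Time quantum = 4
Execution trace:
  J1 runs 4 units, time = 4
  J2 runs 4 units, time = 8
  J3 runs 4 units, time = 12
  J4 runs 4 units, time = 16
  J5 runs 4 units, time = 20
  J1 runs 4 units, time = 24
  J2 runs 4 units, time = 28
  J3 runs 4 units, time = 32
  J5 runs 4 units, time = 36
  J1 runs 3 units, time = 39
  J2 runs 1 units, time = 40
  J3 runs 4 units, time = 44
  J3 runs 3 units, time = 47
Finish times: [39, 40, 47, 16, 36]
Average turnaround = 178/5 = 35.6

35.6


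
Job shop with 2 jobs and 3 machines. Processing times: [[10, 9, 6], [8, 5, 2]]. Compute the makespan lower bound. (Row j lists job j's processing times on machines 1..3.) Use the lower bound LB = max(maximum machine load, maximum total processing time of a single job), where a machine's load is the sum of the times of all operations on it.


Machine loads:
  Machine 1: 10 + 8 = 18
  Machine 2: 9 + 5 = 14
  Machine 3: 6 + 2 = 8
Max machine load = 18
Job totals:
  Job 1: 25
  Job 2: 15
Max job total = 25
Lower bound = max(18, 25) = 25

25


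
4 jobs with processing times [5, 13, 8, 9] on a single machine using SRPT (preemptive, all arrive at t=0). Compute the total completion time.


Since all jobs arrive at t=0, SRPT equals SPT ordering.
SPT order: [5, 8, 9, 13]
Completion times:
  Job 1: p=5, C=5
  Job 2: p=8, C=13
  Job 3: p=9, C=22
  Job 4: p=13, C=35
Total completion time = 5 + 13 + 22 + 35 = 75

75


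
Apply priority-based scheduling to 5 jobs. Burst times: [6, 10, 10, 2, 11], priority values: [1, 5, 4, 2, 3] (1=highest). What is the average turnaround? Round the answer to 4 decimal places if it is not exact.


Sort by priority (ascending = highest first):
Order: [(1, 6), (2, 2), (3, 11), (4, 10), (5, 10)]
Completion times:
  Priority 1, burst=6, C=6
  Priority 2, burst=2, C=8
  Priority 3, burst=11, C=19
  Priority 4, burst=10, C=29
  Priority 5, burst=10, C=39
Average turnaround = 101/5 = 20.2

20.2


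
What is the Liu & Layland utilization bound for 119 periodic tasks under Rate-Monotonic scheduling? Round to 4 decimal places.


Compute 2^(1/119) = 1.0058417632
Subtract 1: 1.0058417632 - 1 = 0.0058417632
Multiply by n: 119 * 0.0058417632 = 0.6951698208
Round to 4 dp: 0.6952

0.6952


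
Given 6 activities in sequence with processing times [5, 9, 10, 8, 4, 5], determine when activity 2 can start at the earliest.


Activity 2 starts after activities 1 through 1 complete.
Predecessor durations: [5]
ES = 5 = 5

5


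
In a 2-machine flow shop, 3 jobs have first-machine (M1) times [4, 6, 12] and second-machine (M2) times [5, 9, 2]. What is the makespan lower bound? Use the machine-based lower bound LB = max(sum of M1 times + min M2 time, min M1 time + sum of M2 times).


LB1 = sum(M1 times) + min(M2 times) = 22 + 2 = 24
LB2 = min(M1 times) + sum(M2 times) = 4 + 16 = 20
Lower bound = max(LB1, LB2) = max(24, 20) = 24

24


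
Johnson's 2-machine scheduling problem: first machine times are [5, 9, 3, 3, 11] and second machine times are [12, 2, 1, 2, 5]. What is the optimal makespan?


Apply Johnson's rule:
  Group 1 (a <= b): [(1, 5, 12)]
  Group 2 (a > b): [(5, 11, 5), (2, 9, 2), (4, 3, 2), (3, 3, 1)]
Optimal job order: [1, 5, 2, 4, 3]
Schedule:
  Job 1: M1 done at 5, M2 done at 17
  Job 5: M1 done at 16, M2 done at 22
  Job 2: M1 done at 25, M2 done at 27
  Job 4: M1 done at 28, M2 done at 30
  Job 3: M1 done at 31, M2 done at 32
Makespan = 32

32


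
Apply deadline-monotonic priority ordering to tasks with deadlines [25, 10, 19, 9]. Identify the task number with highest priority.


Sort tasks by relative deadline (ascending):
  Task 4: deadline = 9
  Task 2: deadline = 10
  Task 3: deadline = 19
  Task 1: deadline = 25
Priority order (highest first): [4, 2, 3, 1]
Highest priority task = 4

4


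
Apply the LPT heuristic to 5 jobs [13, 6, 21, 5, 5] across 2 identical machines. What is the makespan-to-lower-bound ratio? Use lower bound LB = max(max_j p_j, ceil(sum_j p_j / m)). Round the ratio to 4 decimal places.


LPT order: [21, 13, 6, 5, 5]
Machine loads after assignment: [26, 24]
LPT makespan = 26
Lower bound = max(max_job, ceil(total/2)) = max(21, 25) = 25
Ratio = 26 / 25 = 1.04

1.04


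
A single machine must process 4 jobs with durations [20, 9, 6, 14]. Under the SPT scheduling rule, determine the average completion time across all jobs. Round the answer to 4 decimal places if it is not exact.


Sort jobs by processing time (SPT order): [6, 9, 14, 20]
Compute completion times sequentially:
  Job 1: processing = 6, completes at 6
  Job 2: processing = 9, completes at 15
  Job 3: processing = 14, completes at 29
  Job 4: processing = 20, completes at 49
Sum of completion times = 99
Average completion time = 99/4 = 24.75

24.75


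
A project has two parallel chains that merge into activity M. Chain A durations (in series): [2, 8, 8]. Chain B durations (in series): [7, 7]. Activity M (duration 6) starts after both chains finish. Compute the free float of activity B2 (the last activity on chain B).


ES(B2) = sum of predecessors on chain B = 7
EF(B2) = ES + duration = 7 + 7 = 14
Successor of B2 is M. ES(M) = max(sum(A), sum(B)) = max(18, 14) = 18
Free float = ES(successor) - EF(current) = 18 - 14 = 4

4


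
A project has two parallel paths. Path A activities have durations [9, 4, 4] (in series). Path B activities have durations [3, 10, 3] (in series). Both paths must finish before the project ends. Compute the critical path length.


Path A total = 9 + 4 + 4 = 17
Path B total = 3 + 10 + 3 = 16
Critical path = longest path = max(17, 16) = 17

17


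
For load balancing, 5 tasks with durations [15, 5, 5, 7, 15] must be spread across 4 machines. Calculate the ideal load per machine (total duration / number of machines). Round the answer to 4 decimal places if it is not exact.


Total processing time = 15 + 5 + 5 + 7 + 15 = 47
Number of machines = 4
Ideal balanced load = 47 / 4 = 11.75

11.75


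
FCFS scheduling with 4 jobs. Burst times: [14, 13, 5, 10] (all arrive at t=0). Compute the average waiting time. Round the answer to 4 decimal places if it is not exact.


FCFS order (as given): [14, 13, 5, 10]
Waiting times:
  Job 1: wait = 0
  Job 2: wait = 14
  Job 3: wait = 27
  Job 4: wait = 32
Sum of waiting times = 73
Average waiting time = 73/4 = 18.25

18.25


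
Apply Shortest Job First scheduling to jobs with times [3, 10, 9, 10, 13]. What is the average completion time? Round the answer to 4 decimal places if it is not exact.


SJF order (ascending): [3, 9, 10, 10, 13]
Completion times:
  Job 1: burst=3, C=3
  Job 2: burst=9, C=12
  Job 3: burst=10, C=22
  Job 4: burst=10, C=32
  Job 5: burst=13, C=45
Average completion = 114/5 = 22.8

22.8


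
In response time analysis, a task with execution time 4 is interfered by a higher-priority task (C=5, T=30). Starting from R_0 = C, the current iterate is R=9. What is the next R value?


R_next = C + ceil(R_prev / T_hp) * C_hp
ceil(9 / 30) = ceil(0.3) = 1
Interference = 1 * 5 = 5
R_next = 4 + 5 = 9
R_next = R_prev, so the iteration has converged (response time = 9).

9


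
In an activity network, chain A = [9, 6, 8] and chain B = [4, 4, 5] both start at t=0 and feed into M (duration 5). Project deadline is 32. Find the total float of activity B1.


Forward pass: ES(B1) = sum of predecessors on chain B = 0
EF = ES + duration = 0 + 4 = 4
Backward pass: LF(M) = deadline = 32; LS(M) = 32 - 5 = 27
LF(B1) = LS(M) - sum(successors on chain B) = 27 - 9 = 18
LS = LF - duration = 18 - 4 = 14
Total float = LS - ES = 14 - 0 = 14

14


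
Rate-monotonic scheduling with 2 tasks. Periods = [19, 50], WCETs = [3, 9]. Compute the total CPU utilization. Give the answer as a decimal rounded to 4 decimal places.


Compute individual utilizations (exact fractions):
  Task 1: C/T = 3/19 (approx. 0.1579)
  Task 2: C/T = 9/50 (approx. 0.18)
Total utilization U = 3/19 + 9/50 = 321/950
Rounded to 4 decimal places: U = 0.3379
RM (Liu & Layland) bound for 2 tasks = 0.828427; compare with U = 321/950 (approx. 0.337895)
U <= bound, so schedulable by RM sufficient condition.

0.3379


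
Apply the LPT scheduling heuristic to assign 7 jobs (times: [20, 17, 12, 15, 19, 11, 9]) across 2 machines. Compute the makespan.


Sort jobs in decreasing order (LPT): [20, 19, 17, 15, 12, 11, 9]
Assign each job to the least loaded machine:
  Machine 1: jobs [20, 15, 12, 9], load = 56
  Machine 2: jobs [19, 17, 11], load = 47
Makespan = max load = 56

56


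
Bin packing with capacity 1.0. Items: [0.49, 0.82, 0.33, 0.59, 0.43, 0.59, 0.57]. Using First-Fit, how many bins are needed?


Place items sequentially using First-Fit:
  Item 0.49 -> new Bin 1
  Item 0.82 -> new Bin 2
  Item 0.33 -> Bin 1 (now 0.82)
  Item 0.59 -> new Bin 3
  Item 0.43 -> new Bin 4
  Item 0.59 -> new Bin 5
  Item 0.57 -> Bin 4 (now 1.0)
Total bins used = 5

5


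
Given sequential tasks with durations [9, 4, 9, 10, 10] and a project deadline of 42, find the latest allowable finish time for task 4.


LF(activity 4) = deadline - sum of successor durations
Successors: activities 5 through 5 with durations [10]
Sum of successor durations = 10
LF = 42 - 10 = 32

32


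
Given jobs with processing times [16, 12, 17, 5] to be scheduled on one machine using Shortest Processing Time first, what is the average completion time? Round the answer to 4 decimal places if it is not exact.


Sort jobs by processing time (SPT order): [5, 12, 16, 17]
Compute completion times sequentially:
  Job 1: processing = 5, completes at 5
  Job 2: processing = 12, completes at 17
  Job 3: processing = 16, completes at 33
  Job 4: processing = 17, completes at 50
Sum of completion times = 105
Average completion time = 105/4 = 26.25

26.25


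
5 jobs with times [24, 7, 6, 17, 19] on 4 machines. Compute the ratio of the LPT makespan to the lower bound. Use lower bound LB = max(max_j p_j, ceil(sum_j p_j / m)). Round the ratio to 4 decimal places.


LPT order: [24, 19, 17, 7, 6]
Machine loads after assignment: [24, 19, 17, 13]
LPT makespan = 24
Lower bound = max(max_job, ceil(total/4)) = max(24, 19) = 24
Ratio = 24 / 24 = 1.0

1.0


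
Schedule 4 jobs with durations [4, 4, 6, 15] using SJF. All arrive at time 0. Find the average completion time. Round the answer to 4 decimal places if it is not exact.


SJF order (ascending): [4, 4, 6, 15]
Completion times:
  Job 1: burst=4, C=4
  Job 2: burst=4, C=8
  Job 3: burst=6, C=14
  Job 4: burst=15, C=29
Average completion = 55/4 = 13.75

13.75


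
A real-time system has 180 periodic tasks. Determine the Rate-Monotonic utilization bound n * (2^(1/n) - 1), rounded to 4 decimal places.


Compute 2^(1/180) = 1.0038582416
Subtract 1: 1.0038582416 - 1 = 0.0038582416
Multiply by n: 180 * 0.0038582416 = 0.6944834880
Round to 4 dp: 0.6945

0.6945


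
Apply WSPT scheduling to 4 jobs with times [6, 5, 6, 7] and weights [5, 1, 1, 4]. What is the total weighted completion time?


Compute p/w ratios and sort ascending (WSPT): [(6, 5), (7, 4), (5, 1), (6, 1)]
Compute weighted completion times:
  Job (p=6,w=5): C=6, w*C=5*6=30
  Job (p=7,w=4): C=13, w*C=4*13=52
  Job (p=5,w=1): C=18, w*C=1*18=18
  Job (p=6,w=1): C=24, w*C=1*24=24
Total weighted completion time = 124

124


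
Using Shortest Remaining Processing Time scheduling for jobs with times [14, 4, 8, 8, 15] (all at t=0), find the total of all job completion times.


Since all jobs arrive at t=0, SRPT equals SPT ordering.
SPT order: [4, 8, 8, 14, 15]
Completion times:
  Job 1: p=4, C=4
  Job 2: p=8, C=12
  Job 3: p=8, C=20
  Job 4: p=14, C=34
  Job 5: p=15, C=49
Total completion time = 4 + 12 + 20 + 34 + 49 = 119

119


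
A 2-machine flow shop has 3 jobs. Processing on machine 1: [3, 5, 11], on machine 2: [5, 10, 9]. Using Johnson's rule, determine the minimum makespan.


Apply Johnson's rule:
  Group 1 (a <= b): [(1, 3, 5), (2, 5, 10)]
  Group 2 (a > b): [(3, 11, 9)]
Optimal job order: [1, 2, 3]
Schedule:
  Job 1: M1 done at 3, M2 done at 8
  Job 2: M1 done at 8, M2 done at 18
  Job 3: M1 done at 19, M2 done at 28
Makespan = 28

28


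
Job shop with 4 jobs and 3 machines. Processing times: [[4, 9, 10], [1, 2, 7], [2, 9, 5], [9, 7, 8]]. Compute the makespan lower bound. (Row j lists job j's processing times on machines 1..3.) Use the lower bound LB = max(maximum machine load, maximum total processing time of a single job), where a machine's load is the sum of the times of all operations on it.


Machine loads:
  Machine 1: 4 + 1 + 2 + 9 = 16
  Machine 2: 9 + 2 + 9 + 7 = 27
  Machine 3: 10 + 7 + 5 + 8 = 30
Max machine load = 30
Job totals:
  Job 1: 23
  Job 2: 10
  Job 3: 16
  Job 4: 24
Max job total = 24
Lower bound = max(30, 24) = 30

30


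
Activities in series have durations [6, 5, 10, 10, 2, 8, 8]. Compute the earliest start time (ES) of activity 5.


Activity 5 starts after activities 1 through 4 complete.
Predecessor durations: [6, 5, 10, 10]
ES = 6 + 5 + 10 + 10 = 31

31


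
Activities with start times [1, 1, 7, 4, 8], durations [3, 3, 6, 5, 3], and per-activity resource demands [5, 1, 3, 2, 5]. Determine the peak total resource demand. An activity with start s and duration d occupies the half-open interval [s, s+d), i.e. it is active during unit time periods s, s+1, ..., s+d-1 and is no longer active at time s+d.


Each activity i is active on [start_i, start_i + duration_i).
Compute total resource usage per time slot:
  t=0: active resources = [], total = 0
  t=1: active resources = [5, 1], total = 6
  t=2: active resources = [5, 1], total = 6
  t=3: active resources = [5, 1], total = 6
  t=4: active resources = [2], total = 2
  t=5: active resources = [2], total = 2
  t=6: active resources = [2], total = 2
  t=7: active resources = [3, 2], total = 5
  t=8: active resources = [3, 2, 5], total = 10
  t=9: active resources = [3, 5], total = 8
  t=10: active resources = [3, 5], total = 8
  t=11: active resources = [3], total = 3
  t=12: active resources = [3], total = 3
Peak resource demand = 10

10


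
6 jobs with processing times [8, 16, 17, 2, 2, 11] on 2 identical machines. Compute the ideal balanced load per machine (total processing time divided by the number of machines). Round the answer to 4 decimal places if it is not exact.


Total processing time = 8 + 16 + 17 + 2 + 2 + 11 = 56
Number of machines = 2
Ideal balanced load = 56 / 2 = 28.0

28.0


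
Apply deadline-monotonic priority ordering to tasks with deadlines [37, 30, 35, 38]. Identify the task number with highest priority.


Sort tasks by relative deadline (ascending):
  Task 2: deadline = 30
  Task 3: deadline = 35
  Task 1: deadline = 37
  Task 4: deadline = 38
Priority order (highest first): [2, 3, 1, 4]
Highest priority task = 2

2


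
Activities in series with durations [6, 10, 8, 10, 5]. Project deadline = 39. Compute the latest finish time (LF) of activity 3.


LF(activity 3) = deadline - sum of successor durations
Successors: activities 4 through 5 with durations [10, 5]
Sum of successor durations = 15
LF = 39 - 15 = 24

24


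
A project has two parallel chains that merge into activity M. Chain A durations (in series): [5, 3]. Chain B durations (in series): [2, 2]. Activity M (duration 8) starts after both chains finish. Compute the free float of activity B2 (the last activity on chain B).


ES(B2) = sum of predecessors on chain B = 2
EF(B2) = ES + duration = 2 + 2 = 4
Successor of B2 is M. ES(M) = max(sum(A), sum(B)) = max(8, 4) = 8
Free float = ES(successor) - EF(current) = 8 - 4 = 4

4


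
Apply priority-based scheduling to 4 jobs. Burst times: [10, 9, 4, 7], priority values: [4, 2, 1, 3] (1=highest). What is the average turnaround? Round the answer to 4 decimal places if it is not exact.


Sort by priority (ascending = highest first):
Order: [(1, 4), (2, 9), (3, 7), (4, 10)]
Completion times:
  Priority 1, burst=4, C=4
  Priority 2, burst=9, C=13
  Priority 3, burst=7, C=20
  Priority 4, burst=10, C=30
Average turnaround = 67/4 = 16.75

16.75


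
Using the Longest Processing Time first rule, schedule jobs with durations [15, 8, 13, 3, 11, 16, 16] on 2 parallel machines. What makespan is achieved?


Sort jobs in decreasing order (LPT): [16, 16, 15, 13, 11, 8, 3]
Assign each job to the least loaded machine:
  Machine 1: jobs [16, 15, 8, 3], load = 42
  Machine 2: jobs [16, 13, 11], load = 40
Makespan = max load = 42

42


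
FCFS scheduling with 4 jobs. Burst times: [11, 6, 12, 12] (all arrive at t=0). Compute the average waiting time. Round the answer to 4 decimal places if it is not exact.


FCFS order (as given): [11, 6, 12, 12]
Waiting times:
  Job 1: wait = 0
  Job 2: wait = 11
  Job 3: wait = 17
  Job 4: wait = 29
Sum of waiting times = 57
Average waiting time = 57/4 = 14.25

14.25


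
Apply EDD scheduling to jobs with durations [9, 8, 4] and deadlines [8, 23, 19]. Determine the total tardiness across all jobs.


Sort by due date (EDD order): [(9, 8), (4, 19), (8, 23)]
Compute completion times and tardiness:
  Job 1: p=9, d=8, C=9, tardiness=max(0,9-8)=1
  Job 2: p=4, d=19, C=13, tardiness=max(0,13-19)=0
  Job 3: p=8, d=23, C=21, tardiness=max(0,21-23)=0
Total tardiness = 1

1


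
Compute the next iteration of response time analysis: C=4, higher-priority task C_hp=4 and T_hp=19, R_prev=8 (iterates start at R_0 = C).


R_next = C + ceil(R_prev / T_hp) * C_hp
ceil(8 / 19) = ceil(0.4211) = 1
Interference = 1 * 4 = 4
R_next = 4 + 4 = 8
R_next = R_prev, so the iteration has converged (response time = 8).

8


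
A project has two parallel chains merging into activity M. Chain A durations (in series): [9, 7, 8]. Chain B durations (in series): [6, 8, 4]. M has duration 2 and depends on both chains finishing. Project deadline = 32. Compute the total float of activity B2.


Forward pass: ES(B2) = sum of predecessors on chain B = 6
EF = ES + duration = 6 + 8 = 14
Backward pass: LF(M) = deadline = 32; LS(M) = 32 - 2 = 30
LF(B2) = LS(M) - sum(successors on chain B) = 30 - 4 = 26
LS = LF - duration = 26 - 8 = 18
Total float = LS - ES = 18 - 6 = 12

12


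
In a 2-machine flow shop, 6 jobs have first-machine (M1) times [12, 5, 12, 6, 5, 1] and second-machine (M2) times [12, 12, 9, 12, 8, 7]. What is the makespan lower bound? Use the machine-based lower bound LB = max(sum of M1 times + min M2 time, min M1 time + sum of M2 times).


LB1 = sum(M1 times) + min(M2 times) = 41 + 7 = 48
LB2 = min(M1 times) + sum(M2 times) = 1 + 60 = 61
Lower bound = max(LB1, LB2) = max(48, 61) = 61

61


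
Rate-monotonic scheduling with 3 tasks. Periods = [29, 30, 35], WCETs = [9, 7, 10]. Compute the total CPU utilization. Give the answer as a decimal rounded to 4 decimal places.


Compute individual utilizations (exact fractions):
  Task 1: C/T = 9/29 (approx. 0.3103)
  Task 2: C/T = 7/30 (approx. 0.2333)
  Task 3: C/T = 10/35 = 2/7 (approx. 0.2857)
Total utilization U = 9/29 + 7/30 + 2/7 = 5051/6090
Rounded to 4 decimal places: U = 0.8294
RM (Liu & Layland) bound for 3 tasks = 0.779763; compare with U = 5051/6090 (approx. 0.829392)
bound < U <= 1, so the RM sufficient condition is not met (inconclusive; an exact test such as response-time analysis is needed).

0.8294


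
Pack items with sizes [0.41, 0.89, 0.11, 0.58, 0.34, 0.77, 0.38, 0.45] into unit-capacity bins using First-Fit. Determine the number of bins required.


Place items sequentially using First-Fit:
  Item 0.41 -> new Bin 1
  Item 0.89 -> new Bin 2
  Item 0.11 -> Bin 1 (now 0.52)
  Item 0.58 -> new Bin 3
  Item 0.34 -> Bin 1 (now 0.86)
  Item 0.77 -> new Bin 4
  Item 0.38 -> Bin 3 (now 0.96)
  Item 0.45 -> new Bin 5
Total bins used = 5

5


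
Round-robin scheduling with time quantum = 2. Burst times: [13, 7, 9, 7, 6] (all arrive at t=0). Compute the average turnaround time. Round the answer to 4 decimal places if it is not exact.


Time quantum = 2
Execution trace:
  J1 runs 2 units, time = 2
  J2 runs 2 units, time = 4
  J3 runs 2 units, time = 6
  J4 runs 2 units, time = 8
  J5 runs 2 units, time = 10
  J1 runs 2 units, time = 12
  J2 runs 2 units, time = 14
  J3 runs 2 units, time = 16
  J4 runs 2 units, time = 18
  J5 runs 2 units, time = 20
  J1 runs 2 units, time = 22
  J2 runs 2 units, time = 24
  J3 runs 2 units, time = 26
  J4 runs 2 units, time = 28
  J5 runs 2 units, time = 30
  J1 runs 2 units, time = 32
  J2 runs 1 units, time = 33
  J3 runs 2 units, time = 35
  J4 runs 1 units, time = 36
  J1 runs 2 units, time = 38
  J3 runs 1 units, time = 39
  J1 runs 2 units, time = 41
  J1 runs 1 units, time = 42
Finish times: [42, 33, 39, 36, 30]
Average turnaround = 180/5 = 36.0

36.0


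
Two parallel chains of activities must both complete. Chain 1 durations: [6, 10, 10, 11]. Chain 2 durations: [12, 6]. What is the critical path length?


Path A total = 6 + 10 + 10 + 11 = 37
Path B total = 12 + 6 = 18
Critical path = longest path = max(37, 18) = 37

37


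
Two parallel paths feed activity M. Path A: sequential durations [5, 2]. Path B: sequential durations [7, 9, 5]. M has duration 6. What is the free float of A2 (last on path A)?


ES(A2) = sum of predecessors on chain A = 5
EF(A2) = ES + duration = 5 + 2 = 7
Successor of A2 is M. ES(M) = max(sum(A), sum(B)) = max(7, 21) = 21
Free float = ES(successor) - EF(current) = 21 - 7 = 14

14


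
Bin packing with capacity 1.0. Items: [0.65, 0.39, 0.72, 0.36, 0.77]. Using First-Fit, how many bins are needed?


Place items sequentially using First-Fit:
  Item 0.65 -> new Bin 1
  Item 0.39 -> new Bin 2
  Item 0.72 -> new Bin 3
  Item 0.36 -> Bin 2 (now 0.75)
  Item 0.77 -> new Bin 4
Total bins used = 4

4


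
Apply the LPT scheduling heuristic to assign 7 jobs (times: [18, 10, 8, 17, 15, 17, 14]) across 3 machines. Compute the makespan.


Sort jobs in decreasing order (LPT): [18, 17, 17, 15, 14, 10, 8]
Assign each job to the least loaded machine:
  Machine 1: jobs [18, 10, 8], load = 36
  Machine 2: jobs [17, 15], load = 32
  Machine 3: jobs [17, 14], load = 31
Makespan = max load = 36

36


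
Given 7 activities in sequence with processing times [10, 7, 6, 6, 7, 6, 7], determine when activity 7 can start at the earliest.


Activity 7 starts after activities 1 through 6 complete.
Predecessor durations: [10, 7, 6, 6, 7, 6]
ES = 10 + 7 + 6 + 6 + 7 + 6 = 42

42


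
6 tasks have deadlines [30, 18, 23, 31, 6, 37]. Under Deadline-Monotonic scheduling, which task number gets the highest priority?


Sort tasks by relative deadline (ascending):
  Task 5: deadline = 6
  Task 2: deadline = 18
  Task 3: deadline = 23
  Task 1: deadline = 30
  Task 4: deadline = 31
  Task 6: deadline = 37
Priority order (highest first): [5, 2, 3, 1, 4, 6]
Highest priority task = 5

5


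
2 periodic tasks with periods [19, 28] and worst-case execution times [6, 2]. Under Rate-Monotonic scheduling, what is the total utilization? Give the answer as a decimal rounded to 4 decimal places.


Compute individual utilizations (exact fractions):
  Task 1: C/T = 6/19 (approx. 0.3158)
  Task 2: C/T = 2/28 = 1/14 (approx. 0.0714)
Total utilization U = 6/19 + 1/14 = 103/266
Rounded to 4 decimal places: U = 0.3872
RM (Liu & Layland) bound for 2 tasks = 0.828427; compare with U = 103/266 (approx. 0.387218)
U <= bound, so schedulable by RM sufficient condition.

0.3872


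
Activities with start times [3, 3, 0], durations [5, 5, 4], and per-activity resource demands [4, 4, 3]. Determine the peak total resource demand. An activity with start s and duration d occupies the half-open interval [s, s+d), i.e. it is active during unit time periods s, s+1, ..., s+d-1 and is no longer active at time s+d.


Each activity i is active on [start_i, start_i + duration_i).
Compute total resource usage per time slot:
  t=0: active resources = [3], total = 3
  t=1: active resources = [3], total = 3
  t=2: active resources = [3], total = 3
  t=3: active resources = [4, 4, 3], total = 11
  t=4: active resources = [4, 4], total = 8
  t=5: active resources = [4, 4], total = 8
  t=6: active resources = [4, 4], total = 8
  t=7: active resources = [4, 4], total = 8
Peak resource demand = 11

11


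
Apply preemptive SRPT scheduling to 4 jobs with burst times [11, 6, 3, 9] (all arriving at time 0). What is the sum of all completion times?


Since all jobs arrive at t=0, SRPT equals SPT ordering.
SPT order: [3, 6, 9, 11]
Completion times:
  Job 1: p=3, C=3
  Job 2: p=6, C=9
  Job 3: p=9, C=18
  Job 4: p=11, C=29
Total completion time = 3 + 9 + 18 + 29 = 59

59


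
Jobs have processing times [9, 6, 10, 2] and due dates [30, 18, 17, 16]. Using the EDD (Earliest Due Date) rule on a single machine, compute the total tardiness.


Sort by due date (EDD order): [(2, 16), (10, 17), (6, 18), (9, 30)]
Compute completion times and tardiness:
  Job 1: p=2, d=16, C=2, tardiness=max(0,2-16)=0
  Job 2: p=10, d=17, C=12, tardiness=max(0,12-17)=0
  Job 3: p=6, d=18, C=18, tardiness=max(0,18-18)=0
  Job 4: p=9, d=30, C=27, tardiness=max(0,27-30)=0
Total tardiness = 0

0


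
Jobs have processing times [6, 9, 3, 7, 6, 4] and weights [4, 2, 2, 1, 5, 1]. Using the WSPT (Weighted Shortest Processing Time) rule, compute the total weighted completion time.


Compute p/w ratios and sort ascending (WSPT): [(6, 5), (6, 4), (3, 2), (4, 1), (9, 2), (7, 1)]
Compute weighted completion times:
  Job (p=6,w=5): C=6, w*C=5*6=30
  Job (p=6,w=4): C=12, w*C=4*12=48
  Job (p=3,w=2): C=15, w*C=2*15=30
  Job (p=4,w=1): C=19, w*C=1*19=19
  Job (p=9,w=2): C=28, w*C=2*28=56
  Job (p=7,w=1): C=35, w*C=1*35=35
Total weighted completion time = 218

218


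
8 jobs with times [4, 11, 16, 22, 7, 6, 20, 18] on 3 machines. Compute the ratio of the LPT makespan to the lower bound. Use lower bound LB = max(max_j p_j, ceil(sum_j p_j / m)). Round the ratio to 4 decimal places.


LPT order: [22, 20, 18, 16, 11, 7, 6, 4]
Machine loads after assignment: [35, 35, 34]
LPT makespan = 35
Lower bound = max(max_job, ceil(total/3)) = max(22, 35) = 35
Ratio = 35 / 35 = 1.0

1.0


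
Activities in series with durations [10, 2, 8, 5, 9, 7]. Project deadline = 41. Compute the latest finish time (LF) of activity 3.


LF(activity 3) = deadline - sum of successor durations
Successors: activities 4 through 6 with durations [5, 9, 7]
Sum of successor durations = 21
LF = 41 - 21 = 20

20


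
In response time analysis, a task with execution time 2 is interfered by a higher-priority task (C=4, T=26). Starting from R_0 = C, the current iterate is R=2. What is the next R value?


R_next = C + ceil(R_prev / T_hp) * C_hp
ceil(2 / 26) = ceil(0.0769) = 1
Interference = 1 * 4 = 4
R_next = 2 + 4 = 6

6


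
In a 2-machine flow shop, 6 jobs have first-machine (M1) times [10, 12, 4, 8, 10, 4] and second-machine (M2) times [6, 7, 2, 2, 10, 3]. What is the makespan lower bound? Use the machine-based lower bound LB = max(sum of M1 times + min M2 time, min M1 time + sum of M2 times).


LB1 = sum(M1 times) + min(M2 times) = 48 + 2 = 50
LB2 = min(M1 times) + sum(M2 times) = 4 + 30 = 34
Lower bound = max(LB1, LB2) = max(50, 34) = 50

50


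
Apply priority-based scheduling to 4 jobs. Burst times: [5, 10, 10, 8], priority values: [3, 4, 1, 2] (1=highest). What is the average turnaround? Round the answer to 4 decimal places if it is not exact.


Sort by priority (ascending = highest first):
Order: [(1, 10), (2, 8), (3, 5), (4, 10)]
Completion times:
  Priority 1, burst=10, C=10
  Priority 2, burst=8, C=18
  Priority 3, burst=5, C=23
  Priority 4, burst=10, C=33
Average turnaround = 84/4 = 21.0

21.0


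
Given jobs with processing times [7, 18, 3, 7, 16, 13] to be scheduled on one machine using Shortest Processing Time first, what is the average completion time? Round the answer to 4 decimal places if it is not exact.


Sort jobs by processing time (SPT order): [3, 7, 7, 13, 16, 18]
Compute completion times sequentially:
  Job 1: processing = 3, completes at 3
  Job 2: processing = 7, completes at 10
  Job 3: processing = 7, completes at 17
  Job 4: processing = 13, completes at 30
  Job 5: processing = 16, completes at 46
  Job 6: processing = 18, completes at 64
Sum of completion times = 170
Average completion time = 170/6 = 28.3333

28.3333


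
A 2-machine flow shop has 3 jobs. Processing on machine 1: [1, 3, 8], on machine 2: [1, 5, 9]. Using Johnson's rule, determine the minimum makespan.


Apply Johnson's rule:
  Group 1 (a <= b): [(1, 1, 1), (2, 3, 5), (3, 8, 9)]
  Group 2 (a > b): []
Optimal job order: [1, 2, 3]
Schedule:
  Job 1: M1 done at 1, M2 done at 2
  Job 2: M1 done at 4, M2 done at 9
  Job 3: M1 done at 12, M2 done at 21
Makespan = 21

21


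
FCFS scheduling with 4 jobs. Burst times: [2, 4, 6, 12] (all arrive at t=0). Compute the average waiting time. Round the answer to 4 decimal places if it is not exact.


FCFS order (as given): [2, 4, 6, 12]
Waiting times:
  Job 1: wait = 0
  Job 2: wait = 2
  Job 3: wait = 6
  Job 4: wait = 12
Sum of waiting times = 20
Average waiting time = 20/4 = 5.0

5.0


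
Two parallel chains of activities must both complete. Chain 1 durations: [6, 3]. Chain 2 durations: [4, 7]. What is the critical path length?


Path A total = 6 + 3 = 9
Path B total = 4 + 7 = 11
Critical path = longest path = max(9, 11) = 11

11
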